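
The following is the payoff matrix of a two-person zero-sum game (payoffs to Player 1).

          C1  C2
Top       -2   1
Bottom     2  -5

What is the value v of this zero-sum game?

-4/5

Row minima: Top → -2, Bottom → -5; maximin = -2.
Column maxima: C1 → 2, C2 → 1; minimax = 1.
-2 ≠ 1, so there is no saddle point; optimal play is mixed.
Let Player 1 play Top with probability p. Expected payoff against C1: (-2)p + 2(1−p) = −4p + 2; against C2: 1p + (-5)(1−p) = 6p − 5.
Setting these equal: −4p + 2 = 6p − 5 ⇒ −10p = -7 ⇒ p = 7/10, and the value is (-4)·(7/10) + 2 = -4/5.
For Player 2: with q = P(C1), equating Top's and Bottom's payoffs gives −3q + 1 = 7q − 5 ⇒ q = 3/5.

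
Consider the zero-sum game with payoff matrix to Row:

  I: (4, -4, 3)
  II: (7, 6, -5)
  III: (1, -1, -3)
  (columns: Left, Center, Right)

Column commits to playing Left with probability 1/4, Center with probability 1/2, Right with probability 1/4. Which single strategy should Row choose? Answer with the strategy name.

Expected payoff of I: (1/4)·4 + (1/2)·(-4) + (1/4)·3 = -1/4.
Expected payoff of II: (1/4)·7 + (1/2)·6 + (1/4)·(-5) = 7/2.
Expected payoff of III: (1/4)·1 + (1/2)·(-1) + (1/4)·(-3) = -1.
The largest is 7/2, so Row's best response is II.

II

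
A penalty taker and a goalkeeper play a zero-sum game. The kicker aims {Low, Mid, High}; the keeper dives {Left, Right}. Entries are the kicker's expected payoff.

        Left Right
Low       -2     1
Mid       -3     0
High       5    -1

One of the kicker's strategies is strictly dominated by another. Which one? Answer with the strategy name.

Low gives a strictly higher payoff than Mid against every column: -2 > -3, 1 > 0.
So Mid is strictly dominated and the kicker never plays it.

Mid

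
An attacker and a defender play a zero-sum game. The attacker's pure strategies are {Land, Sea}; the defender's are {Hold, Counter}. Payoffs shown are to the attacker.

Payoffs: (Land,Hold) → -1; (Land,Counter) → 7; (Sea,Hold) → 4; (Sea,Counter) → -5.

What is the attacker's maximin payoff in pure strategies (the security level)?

Row minima: Land → -1, Sea → -5.
The best of these is -1.

-1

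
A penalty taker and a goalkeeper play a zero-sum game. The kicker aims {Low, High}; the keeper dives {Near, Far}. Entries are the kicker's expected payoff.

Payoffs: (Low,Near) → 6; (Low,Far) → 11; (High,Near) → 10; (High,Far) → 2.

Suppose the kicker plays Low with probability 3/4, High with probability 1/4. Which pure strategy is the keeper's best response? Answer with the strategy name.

If the keeper plays Near, the kicker's expected payoff is (3/4)·6 + (1/4)·10 = 7.
If the keeper plays Far, the kicker's expected payoff is (3/4)·11 + (1/4)·2 = 35/4.
The keeper minimizes the kicker's payoff; the smallest is 7, so the best response is Near.

Near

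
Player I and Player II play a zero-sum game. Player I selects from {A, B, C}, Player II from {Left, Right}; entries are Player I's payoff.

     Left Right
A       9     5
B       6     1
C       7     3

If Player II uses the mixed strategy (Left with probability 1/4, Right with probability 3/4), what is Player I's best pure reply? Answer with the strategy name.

A

Expected payoff of A: (1/4)·9 + (3/4)·5 = 6.
Expected payoff of B: (1/4)·6 + (3/4)·1 = 9/4.
Expected payoff of C: (1/4)·7 + (3/4)·3 = 4.
The largest is 6, so Player I's best response is A.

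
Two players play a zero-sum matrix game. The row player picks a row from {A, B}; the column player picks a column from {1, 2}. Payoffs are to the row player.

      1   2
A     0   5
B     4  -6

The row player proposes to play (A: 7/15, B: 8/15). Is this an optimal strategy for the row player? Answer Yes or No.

Against 1 this mix gives (7/15)·0 + (8/15)·4 = 32/15.
Against 2 this mix gives (7/15)·5 + (8/15)·(-6) = -13/15.
The column player will play 2, holding the row player to -13/15. Shifting weight toward the row that does better against 2 would raise this floor (the equalizing mix achieves 4/3 against both 2 and 1), so the proposed strategy is not optimal.

No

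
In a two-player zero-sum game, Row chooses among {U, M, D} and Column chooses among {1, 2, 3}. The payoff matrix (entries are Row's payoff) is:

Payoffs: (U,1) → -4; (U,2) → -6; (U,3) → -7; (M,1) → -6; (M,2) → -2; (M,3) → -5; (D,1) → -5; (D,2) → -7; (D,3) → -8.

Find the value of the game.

-11/2

Row minima: U → -7, M → -6, D → -8; maximin = -6.
Column maxima: 1 → -4, 2 → -2, 3 → -5; minimax = -5.
-6 ≠ -5, so there is no saddle point; optimal play is mixed.
D is strictly dominated by U, so Row never plays it.
2 is strictly dominated by 3 (it gives Row strictly more in every row), so Column never plays it.
On the remaining 2×2 (U, M vs 1, 3):
Let Row play U with probability p. Expected payoff against 1: (-4)p + (-6)(1−p) = 2p − 6; against 3: (-7)p + (-5)(1−p) = −2p − 5.
Setting these equal: 2p − 6 = −2p − 5 ⇒ 4p = 1 ⇒ p = 1/4, and the value is (2)·(1/4) − 6 = -11/2.
For Column: with q = P(1), equating U's and M's payoffs gives 3q − 7 = −q − 5 ⇒ q = 1/2.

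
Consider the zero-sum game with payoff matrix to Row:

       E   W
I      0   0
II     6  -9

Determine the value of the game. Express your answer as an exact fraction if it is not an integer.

0

Row minima: I → 0, II → -9; maximin = 0.
Column maxima: E → 6, W → 0; minimax = 0.
Since maximin = minimax = 0, there is a saddle point and the value is 0.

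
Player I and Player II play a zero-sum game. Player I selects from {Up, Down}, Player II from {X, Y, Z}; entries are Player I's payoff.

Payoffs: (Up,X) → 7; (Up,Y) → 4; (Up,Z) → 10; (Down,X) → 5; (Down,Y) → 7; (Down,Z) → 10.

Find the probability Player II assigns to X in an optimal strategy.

3/5

Row minima: Up → 4, Down → 5; maximin = 5.
Column maxima: X → 7, Y → 7, Z → 10; minimax = 7.
5 ≠ 7, so there is no saddle point; optimal play is mixed.
Z is strictly dominated by X (it gives Player I strictly more in every row), so Player II never plays it.
On the remaining 2×2 (Up, Down vs X, Y):
Let Player I play Up with probability p. Expected payoff against X: 7p + 5(1−p) = 2p + 5; against Y: 4p + 7(1−p) = −3p + 7.
Setting these equal: 2p + 5 = −3p + 7 ⇒ 5p = 2 ⇒ p = 2/5, and the value is (2)·(2/5) + 5 = 29/5.
For Player II: with q = P(X), equating Up's and Down's payoffs gives 3q + 4 = −2q + 7 ⇒ q = 3/5.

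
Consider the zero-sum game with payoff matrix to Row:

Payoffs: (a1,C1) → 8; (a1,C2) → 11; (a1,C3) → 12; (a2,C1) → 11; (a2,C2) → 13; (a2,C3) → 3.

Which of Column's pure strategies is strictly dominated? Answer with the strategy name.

C1 holds Row's payoff strictly below C2 in every row: 8 < 11, 11 < 13.
So C2 is strictly dominated for Column.

C2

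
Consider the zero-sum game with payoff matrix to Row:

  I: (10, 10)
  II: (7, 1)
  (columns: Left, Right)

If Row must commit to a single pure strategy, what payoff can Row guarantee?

10

Row minima: I → 10, II → 1.
The best of these is 10.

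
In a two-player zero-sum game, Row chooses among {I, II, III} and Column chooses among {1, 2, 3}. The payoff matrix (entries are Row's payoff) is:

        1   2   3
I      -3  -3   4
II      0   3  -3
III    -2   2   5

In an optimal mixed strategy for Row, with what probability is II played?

Row minima: I → -3, II → -3, III → -2; maximin = -2.
Column maxima: 1 → 0, 2 → 3, 3 → 5; minimax = 0.
-2 ≠ 0, so there is no saddle point; optimal play is mixed.
I is strictly dominated by III, so Row never plays it.
With I eliminated, 2 is strictly dominated by 1 (it gives Row strictly more in every remaining row), so Column never plays it.
On the remaining 2×2 (II, III vs 1, 3):
Let Row play II with probability p. Expected payoff against 1: 0p + (-2)(1−p) = 2p − 2; against 3: (-3)p + 5(1−p) = −8p + 5.
Setting these equal: 2p − 2 = −8p + 5 ⇒ 10p = 7 ⇒ p = 7/10, and the value is (2)·(7/10) − 2 = -3/5.
For Column: with q = P(1), equating II's and III's payoffs gives 3q − 3 = −7q + 5 ⇒ q = 4/5.

7/10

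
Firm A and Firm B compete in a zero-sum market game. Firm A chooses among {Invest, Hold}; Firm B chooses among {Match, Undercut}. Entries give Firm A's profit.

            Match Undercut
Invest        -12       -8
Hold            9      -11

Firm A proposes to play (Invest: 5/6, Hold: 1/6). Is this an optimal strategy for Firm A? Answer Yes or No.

Against Match this mix gives (5/6)·(-12) + (1/6)·9 = -17/2.
Against Undercut this mix gives (5/6)·(-8) + (1/6)·(-11) = -17/2.
All of Firm B's active replies (Match, Undercut) yield -17/2, and no column does worse for Firm A. The mix makes Firm B indifferent and guarantees -17/2, so it is optimal.

Yes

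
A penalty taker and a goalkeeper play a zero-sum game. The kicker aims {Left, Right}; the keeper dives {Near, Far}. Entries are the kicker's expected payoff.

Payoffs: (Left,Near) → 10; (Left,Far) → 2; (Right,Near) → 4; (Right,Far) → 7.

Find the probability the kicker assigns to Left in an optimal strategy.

Row minima: Left → 2, Right → 4; maximin = 4.
Column maxima: Near → 10, Far → 7; minimax = 7.
4 ≠ 7, so there is no saddle point; optimal play is mixed.
Let the kicker play Left with probability p. Expected payoff against Near: 10p + 4(1−p) = 6p + 4; against Far: 2p + 7(1−p) = −5p + 7.
Setting these equal: 6p + 4 = −5p + 7 ⇒ 11p = 3 ⇒ p = 3/11, and the value is (6)·(3/11) + 4 = 62/11.
For the keeper: with q = P(Near), equating Left's and Right's payoffs gives 8q + 2 = −3q + 7 ⇒ q = 5/11.

3/11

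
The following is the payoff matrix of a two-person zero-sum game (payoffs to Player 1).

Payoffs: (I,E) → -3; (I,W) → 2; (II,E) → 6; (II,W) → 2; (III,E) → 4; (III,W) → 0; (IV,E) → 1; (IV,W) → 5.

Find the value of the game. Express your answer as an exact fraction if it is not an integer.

Row minima: I → -3, II → 2, III → 0, IV → 1; maximin = 2.
Column maxima: E → 6, W → 5; minimax = 5.
2 ≠ 5, so there is no saddle point; optimal play is mixed.
I is strictly dominated by IV, so Player 1 never plays it.
III is strictly dominated by II, so Player 1 never plays it.
On the remaining 2×2 (II, IV vs E, W):
Let Player 1 play II with probability p. Expected payoff against E: 6p + 1(1−p) = 5p + 1; against W: 2p + 5(1−p) = −3p + 5.
Setting these equal: 5p + 1 = −3p + 5 ⇒ 8p = 4 ⇒ p = 1/2, and the value is (5)·(1/2) + 1 = 7/2.
For Player 2: with q = P(E), equating II's and IV's payoffs gives 4q + 2 = −4q + 5 ⇒ q = 3/8.

7/2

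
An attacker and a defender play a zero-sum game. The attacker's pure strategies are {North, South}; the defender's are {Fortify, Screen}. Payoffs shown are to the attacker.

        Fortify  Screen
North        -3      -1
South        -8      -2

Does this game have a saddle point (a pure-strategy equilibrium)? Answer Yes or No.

Yes

Row minima: North → -3, South → -8; maximin = -3.
Column maxima: Fortify → -3, Screen → -1; minimax = -3.
maximin = minimax = -3, so a saddle point exists.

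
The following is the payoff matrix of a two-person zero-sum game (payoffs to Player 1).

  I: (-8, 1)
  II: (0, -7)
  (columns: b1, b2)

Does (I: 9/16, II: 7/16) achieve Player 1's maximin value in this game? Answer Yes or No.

Against b1 this mix gives (9/16)·(-8) + (7/16)·0 = -9/2.
Against b2 this mix gives (9/16)·1 + (7/16)·(-7) = -5/2.
Player 2 will play b1, holding Player 1 to -9/2. Shifting weight toward the row that does better against b1 would raise this floor (the equalizing mix achieves -7/2 against both b1 and b2), so the proposed strategy is not optimal.

No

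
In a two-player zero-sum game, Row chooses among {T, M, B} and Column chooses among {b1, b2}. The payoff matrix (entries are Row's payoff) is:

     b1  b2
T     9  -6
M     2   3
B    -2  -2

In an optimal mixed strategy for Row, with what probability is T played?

Row minima: T → -6, M → 2, B → -2; maximin = 2.
Column maxima: b1 → 9, b2 → 3; minimax = 3.
2 ≠ 3, so there is no saddle point; optimal play is mixed.
B is strictly dominated by M, so Row never plays it.
On the remaining 2×2 (T, M vs b1, b2):
Let Row play T with probability p. Expected payoff against b1: 9p + 2(1−p) = 7p + 2; against b2: (-6)p + 3(1−p) = −9p + 3.
Setting these equal: 7p + 2 = −9p + 3 ⇒ 16p = 1 ⇒ p = 1/16, and the value is (7)·(1/16) + 2 = 39/16.
For Column: with q = P(b1), equating T's and M's payoffs gives 15q − 6 = −q + 3 ⇒ q = 9/16.

1/16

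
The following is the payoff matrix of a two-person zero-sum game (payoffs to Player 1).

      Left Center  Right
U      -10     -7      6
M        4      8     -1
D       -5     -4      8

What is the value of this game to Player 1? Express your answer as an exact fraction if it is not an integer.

Row minima: U → -10, M → -1, D → -5; maximin = -1.
Column maxima: Left → 4, Center → 8, Right → 8; minimax = 4.
-1 ≠ 4, so there is no saddle point; optimal play is mixed.
U is strictly dominated by D, so Player 1 never plays it.
Center is strictly dominated by Left (it gives Player 1 strictly more in every row), so Player 2 never plays it.
On the remaining 2×2 (M, D vs Left, Right):
Let Player 1 play M with probability p. Expected payoff against Left: 4p + (-5)(1−p) = 9p − 5; against Right: (-1)p + 8(1−p) = −9p + 8.
Setting these equal: 9p − 5 = −9p + 8 ⇒ 18p = 13 ⇒ p = 13/18, and the value is (9)·(13/18) − 5 = 3/2.
For Player 2: with q = P(Left), equating M's and D's payoffs gives 5q − 1 = −13q + 8 ⇒ q = 1/2.

3/2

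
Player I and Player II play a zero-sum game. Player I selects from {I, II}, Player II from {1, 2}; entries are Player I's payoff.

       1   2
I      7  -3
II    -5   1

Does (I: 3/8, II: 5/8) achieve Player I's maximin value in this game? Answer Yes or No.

Yes

Against 1 this mix gives (3/8)·7 + (5/8)·(-5) = -1/2.
Against 2 this mix gives (3/8)·(-3) + (5/8)·1 = -1/2.
All of Player II's active replies (1, 2) yield -1/2, and no column does worse for Player I. The mix makes Player II indifferent and guarantees -1/2, so it is optimal.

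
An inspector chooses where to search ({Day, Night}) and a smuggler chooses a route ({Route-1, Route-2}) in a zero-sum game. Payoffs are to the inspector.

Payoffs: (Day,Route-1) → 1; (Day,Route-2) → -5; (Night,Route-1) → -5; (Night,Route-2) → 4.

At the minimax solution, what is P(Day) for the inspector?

Row minima: Day → -5, Night → -5; maximin = -5.
Column maxima: Route-1 → 1, Route-2 → 4; minimax = 1.
-5 ≠ 1, so there is no saddle point; optimal play is mixed.
Let the inspector play Day with probability p. Expected payoff against Route-1: 1p + (-5)(1−p) = 6p − 5; against Route-2: (-5)p + 4(1−p) = −9p + 4.
Setting these equal: 6p − 5 = −9p + 4 ⇒ 15p = 9 ⇒ p = 3/5, and the value is (6)·(3/5) − 5 = -7/5.
For the smuggler: with q = P(Route-1), equating Day's and Night's payoffs gives 6q − 5 = −9q + 4 ⇒ q = 3/5.

3/5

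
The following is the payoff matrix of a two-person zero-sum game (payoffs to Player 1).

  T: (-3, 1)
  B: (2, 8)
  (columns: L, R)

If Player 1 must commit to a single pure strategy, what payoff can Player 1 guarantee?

Row minima: T → -3, B → 2.
The best of these is 2.

2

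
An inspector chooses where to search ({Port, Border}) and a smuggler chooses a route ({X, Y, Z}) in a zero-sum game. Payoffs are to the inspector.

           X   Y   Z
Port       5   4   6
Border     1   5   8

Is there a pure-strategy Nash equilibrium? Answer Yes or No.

No

Row minima: Port → 4, Border → 1; maximin = 4.
Column maxima: X → 5, Y → 5, Z → 8; minimax = 5.
4 ≠ 5, so no pure-strategy equilibrium exists.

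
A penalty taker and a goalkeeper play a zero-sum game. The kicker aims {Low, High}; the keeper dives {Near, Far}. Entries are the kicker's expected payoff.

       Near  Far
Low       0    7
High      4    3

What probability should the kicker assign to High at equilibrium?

Row minima: Low → 0, High → 3; maximin = 3.
Column maxima: Near → 4, Far → 7; minimax = 4.
3 ≠ 4, so there is no saddle point; optimal play is mixed.
Let the kicker play Low with probability p. Expected payoff against Near: 0p + 4(1−p) = −4p + 4; against Far: 7p + 3(1−p) = 4p + 3.
Setting these equal: −4p + 4 = 4p + 3 ⇒ −8p = -1 ⇒ p = 1/8, and the value is (-4)·(1/8) + 4 = 7/2.
For the keeper: with q = P(Near), equating Low's and High's payoffs gives −7q + 7 = q + 3 ⇒ q = 1/2.

7/8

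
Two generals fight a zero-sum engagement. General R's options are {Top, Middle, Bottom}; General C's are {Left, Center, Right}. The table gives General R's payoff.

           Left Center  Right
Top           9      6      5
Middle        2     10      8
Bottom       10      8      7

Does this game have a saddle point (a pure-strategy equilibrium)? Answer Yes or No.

Row minima: Top → 5, Middle → 2, Bottom → 7; maximin = 7.
Column maxima: Left → 10, Center → 10, Right → 8; minimax = 8.
7 ≠ 8, so no pure-strategy equilibrium exists.

No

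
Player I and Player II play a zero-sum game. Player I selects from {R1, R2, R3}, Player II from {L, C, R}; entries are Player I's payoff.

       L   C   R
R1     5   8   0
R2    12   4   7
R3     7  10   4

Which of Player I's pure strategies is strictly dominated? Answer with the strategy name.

R1

R3 gives a strictly higher payoff than R1 against every column: 7 > 5, 10 > 8, 4 > 0.
So R1 is strictly dominated and Player I never plays it.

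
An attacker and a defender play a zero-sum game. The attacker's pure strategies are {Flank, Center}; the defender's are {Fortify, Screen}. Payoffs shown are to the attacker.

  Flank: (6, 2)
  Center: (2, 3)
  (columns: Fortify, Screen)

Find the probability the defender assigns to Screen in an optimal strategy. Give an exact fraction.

4/5

Row minima: Flank → 2, Center → 2; maximin = 2.
Column maxima: Fortify → 6, Screen → 3; minimax = 3.
2 ≠ 3, so there is no saddle point; optimal play is mixed.
Let the attacker play Flank with probability p. Expected payoff against Fortify: 6p + 2(1−p) = 4p + 2; against Screen: 2p + 3(1−p) = −p + 3.
Setting these equal: 4p + 2 = −p + 3 ⇒ 5p = 1 ⇒ p = 1/5, and the value is (4)·(1/5) + 2 = 14/5.
For the defender: with q = P(Fortify), equating Flank's and Center's payoffs gives 4q + 2 = −q + 3 ⇒ q = 1/5.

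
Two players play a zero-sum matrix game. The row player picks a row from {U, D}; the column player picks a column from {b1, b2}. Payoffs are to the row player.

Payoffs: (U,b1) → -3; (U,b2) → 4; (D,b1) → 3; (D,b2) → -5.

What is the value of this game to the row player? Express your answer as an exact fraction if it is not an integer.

-1/5

Row minima: U → -3, D → -5; maximin = -3.
Column maxima: b1 → 3, b2 → 4; minimax = 3.
-3 ≠ 3, so there is no saddle point; optimal play is mixed.
Let the row player play U with probability p. Expected payoff against b1: (-3)p + 3(1−p) = −6p + 3; against b2: 4p + (-5)(1−p) = 9p − 5.
Setting these equal: −6p + 3 = 9p − 5 ⇒ −15p = -8 ⇒ p = 8/15, and the value is (-6)·(8/15) + 3 = -1/5.
For the column player: with q = P(b1), equating U's and D's payoffs gives −7q + 4 = 8q − 5 ⇒ q = 3/5.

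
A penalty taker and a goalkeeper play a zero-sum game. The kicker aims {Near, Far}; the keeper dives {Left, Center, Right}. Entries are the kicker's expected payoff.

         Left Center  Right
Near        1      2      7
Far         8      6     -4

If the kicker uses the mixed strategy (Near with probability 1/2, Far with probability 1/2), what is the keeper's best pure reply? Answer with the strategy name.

Right

If the keeper plays Left, the kicker's expected payoff is (1/2)·1 + (1/2)·8 = 9/2.
If the keeper plays Center, the kicker's expected payoff is (1/2)·2 + (1/2)·6 = 4.
If the keeper plays Right, the kicker's expected payoff is (1/2)·7 + (1/2)·(-4) = 3/2.
The keeper minimizes the kicker's payoff; the smallest is 3/2, so the best response is Right.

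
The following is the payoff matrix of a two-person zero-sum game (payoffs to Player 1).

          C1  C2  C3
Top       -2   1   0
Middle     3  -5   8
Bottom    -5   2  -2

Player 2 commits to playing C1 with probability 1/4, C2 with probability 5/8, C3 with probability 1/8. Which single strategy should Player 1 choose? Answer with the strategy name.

Expected payoff of Top: (1/4)·(-2) + (5/8)·1 + (1/8)·0 = 1/8.
Expected payoff of Middle: (1/4)·3 + (5/8)·(-5) + (1/8)·8 = -11/8.
Expected payoff of Bottom: (1/4)·(-5) + (5/8)·2 + (1/8)·(-2) = -1/4.
The largest is 1/8, so Player 1's best response is Top.

Top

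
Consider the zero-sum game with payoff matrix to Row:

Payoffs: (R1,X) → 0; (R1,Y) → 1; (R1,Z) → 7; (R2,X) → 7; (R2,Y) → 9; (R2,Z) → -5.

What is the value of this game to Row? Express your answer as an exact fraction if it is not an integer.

Row minima: R1 → 0, R2 → -5; maximin = 0.
Column maxima: X → 7, Y → 9, Z → 7; minimax = 7.
0 ≠ 7, so there is no saddle point; optimal play is mixed.
Y is strictly dominated by X (it gives Row strictly more in every row), so Column never plays it.
On the remaining 2×2 (R1, R2 vs X, Z):
Let Row play R1 with probability p. Expected payoff against X: 0p + 7(1−p) = −7p + 7; against Z: 7p + (-5)(1−p) = 12p − 5.
Setting these equal: −7p + 7 = 12p − 5 ⇒ −19p = -12 ⇒ p = 12/19, and the value is (-7)·(12/19) + 7 = 49/19.
For Column: with q = P(X), equating R1's and R2's payoffs gives −7q + 7 = 12q − 5 ⇒ q = 12/19.

49/19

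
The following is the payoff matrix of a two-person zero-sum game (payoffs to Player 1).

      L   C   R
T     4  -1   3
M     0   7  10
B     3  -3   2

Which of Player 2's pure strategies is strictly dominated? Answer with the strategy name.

C holds Player 1's payoff strictly below R in every row: -1 < 3, 7 < 10, -3 < 2.
So R is strictly dominated for Player 2.

R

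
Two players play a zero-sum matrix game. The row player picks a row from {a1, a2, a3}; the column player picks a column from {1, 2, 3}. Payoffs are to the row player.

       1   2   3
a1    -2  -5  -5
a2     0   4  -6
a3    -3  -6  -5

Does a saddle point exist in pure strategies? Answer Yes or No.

Row minima: a1 → -5, a2 → -6, a3 → -6; maximin = -5.
Column maxima: 1 → 0, 2 → 4, 3 → -5; minimax = -5.
maximin = minimax = -5, so a saddle point exists.

Yes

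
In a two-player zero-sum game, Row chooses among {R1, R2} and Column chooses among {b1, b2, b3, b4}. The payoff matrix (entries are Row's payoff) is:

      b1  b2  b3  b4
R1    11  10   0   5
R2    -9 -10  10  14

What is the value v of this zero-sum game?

Row minima: R1 → 0, R2 → -10; maximin = 0.
Column maxima: b1 → 11, b2 → 10, b3 → 10, b4 → 14; minimax = 10.
0 ≠ 10, so there is no saddle point; optimal play is mixed.
b1 is strictly dominated by b2 (it gives Row strictly more in every row), so Column never plays it.
b4 is strictly dominated by b3 (it gives Row strictly more in every row), so Column never plays it.
On the remaining 2×2 (R1, R2 vs b2, b3):
Let Row play R1 with probability p. Expected payoff against b2: 10p + (-10)(1−p) = 20p − 10; against b3: 0p + 10(1−p) = −10p + 10.
Setting these equal: 20p − 10 = −10p + 10 ⇒ 30p = 20 ⇒ p = 2/3, and the value is (20)·(2/3) − 10 = 10/3.
For Column: with q = P(b2), equating R1's and R2's payoffs gives 10q = −20q + 10 ⇒ q = 1/3.

10/3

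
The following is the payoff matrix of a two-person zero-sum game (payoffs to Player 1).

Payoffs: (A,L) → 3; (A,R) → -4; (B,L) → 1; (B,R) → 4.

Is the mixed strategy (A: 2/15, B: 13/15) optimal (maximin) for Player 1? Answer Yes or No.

No

Against L this mix gives (2/15)·3 + (13/15)·1 = 19/15.
Against R this mix gives (2/15)·(-4) + (13/15)·4 = 44/15.
Player 2 will play L, holding Player 1 to 19/15. Shifting weight toward the row that does better against L would raise this floor (the equalizing mix achieves 8/5 against both L and R), so the proposed strategy is not optimal.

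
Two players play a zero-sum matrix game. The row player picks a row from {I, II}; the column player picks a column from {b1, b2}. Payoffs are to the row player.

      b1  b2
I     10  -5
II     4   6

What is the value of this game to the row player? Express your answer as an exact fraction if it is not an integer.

80/17

Row minima: I → -5, II → 4; maximin = 4.
Column maxima: b1 → 10, b2 → 6; minimax = 6.
4 ≠ 6, so there is no saddle point; optimal play is mixed.
Let the row player play I with probability p. Expected payoff against b1: 10p + 4(1−p) = 6p + 4; against b2: (-5)p + 6(1−p) = −11p + 6.
Setting these equal: 6p + 4 = −11p + 6 ⇒ 17p = 2 ⇒ p = 2/17, and the value is (6)·(2/17) + 4 = 80/17.
For the column player: with q = P(b1), equating I's and II's payoffs gives 15q − 5 = −2q + 6 ⇒ q = 11/17.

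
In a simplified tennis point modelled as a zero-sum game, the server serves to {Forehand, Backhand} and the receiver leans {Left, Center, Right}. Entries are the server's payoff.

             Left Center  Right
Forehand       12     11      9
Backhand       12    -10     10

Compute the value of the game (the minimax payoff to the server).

Row minima: Forehand → 9, Backhand → -10; maximin = 9.
Column maxima: Left → 12, Center → 11, Right → 10; minimax = 10.
9 ≠ 10, so there is no saddle point; optimal play is mixed.
Left is strictly dominated by Center (it gives the server strictly more in every row), so the receiver never plays it.
On the remaining 2×2 (Forehand, Backhand vs Center, Right):
Let the server play Forehand with probability p. Expected payoff against Center: 11p + (-10)(1−p) = 21p − 10; against Right: 9p + 10(1−p) = −p + 10.
Setting these equal: 21p − 10 = −p + 10 ⇒ 22p = 20 ⇒ p = 10/11, and the value is (21)·(10/11) − 10 = 100/11.
For the receiver: with q = P(Center), equating Forehand's and Backhand's payoffs gives 2q + 9 = −20q + 10 ⇒ q = 1/22.

100/11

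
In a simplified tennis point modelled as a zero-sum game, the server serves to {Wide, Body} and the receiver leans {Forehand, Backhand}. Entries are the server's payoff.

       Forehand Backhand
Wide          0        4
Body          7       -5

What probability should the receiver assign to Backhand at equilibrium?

7/16

Row minima: Wide → 0, Body → -5; maximin = 0.
Column maxima: Forehand → 7, Backhand → 4; minimax = 4.
0 ≠ 4, so there is no saddle point; optimal play is mixed.
Let the server play Wide with probability p. Expected payoff against Forehand: 0p + 7(1−p) = −7p + 7; against Backhand: 4p + (-5)(1−p) = 9p − 5.
Setting these equal: −7p + 7 = 9p − 5 ⇒ −16p = -12 ⇒ p = 3/4, and the value is (-7)·(3/4) + 7 = 7/4.
For the receiver: with q = P(Forehand), equating Wide's and Body's payoffs gives −4q + 4 = 12q − 5 ⇒ q = 9/16.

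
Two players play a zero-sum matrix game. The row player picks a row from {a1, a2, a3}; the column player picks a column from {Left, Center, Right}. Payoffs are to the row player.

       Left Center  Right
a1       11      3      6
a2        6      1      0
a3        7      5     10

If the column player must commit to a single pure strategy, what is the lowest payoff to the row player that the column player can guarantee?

Column maxima: Left → 11, Center → 5, Right → 10.
The smallest of these is 5.

5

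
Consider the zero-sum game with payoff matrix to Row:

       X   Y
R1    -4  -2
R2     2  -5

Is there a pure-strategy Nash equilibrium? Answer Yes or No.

Row minima: R1 → -4, R2 → -5; maximin = -4.
Column maxima: X → 2, Y → -2; minimax = -2.
-4 ≠ -2, so no pure-strategy equilibrium exists.

No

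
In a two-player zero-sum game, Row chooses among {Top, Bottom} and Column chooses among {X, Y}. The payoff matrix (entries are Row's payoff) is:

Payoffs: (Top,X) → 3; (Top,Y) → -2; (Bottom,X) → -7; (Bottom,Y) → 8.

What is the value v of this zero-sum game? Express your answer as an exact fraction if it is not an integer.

1/2

Row minima: Top → -2, Bottom → -7; maximin = -2.
Column maxima: X → 3, Y → 8; minimax = 3.
-2 ≠ 3, so there is no saddle point; optimal play is mixed.
Let Row play Top with probability p. Expected payoff against X: 3p + (-7)(1−p) = 10p − 7; against Y: (-2)p + 8(1−p) = −10p + 8.
Setting these equal: 10p − 7 = −10p + 8 ⇒ 20p = 15 ⇒ p = 3/4, and the value is (10)·(3/4) − 7 = 1/2.
For Column: with q = P(X), equating Top's and Bottom's payoffs gives 5q − 2 = −15q + 8 ⇒ q = 1/2.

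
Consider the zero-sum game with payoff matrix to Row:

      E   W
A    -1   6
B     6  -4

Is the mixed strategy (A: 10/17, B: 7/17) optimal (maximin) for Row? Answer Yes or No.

Against E this mix gives (10/17)·(-1) + (7/17)·6 = 32/17.
Against W this mix gives (10/17)·6 + (7/17)·(-4) = 32/17.
All of Column's active replies (E, W) yield 32/17, and no column does worse for Row. The mix makes Column indifferent and guarantees 32/17, so it is optimal.

Yes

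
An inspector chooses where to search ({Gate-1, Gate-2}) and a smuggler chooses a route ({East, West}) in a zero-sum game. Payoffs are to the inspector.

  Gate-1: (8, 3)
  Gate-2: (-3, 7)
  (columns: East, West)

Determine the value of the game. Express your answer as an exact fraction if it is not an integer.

13/3

Row minima: Gate-1 → 3, Gate-2 → -3; maximin = 3.
Column maxima: East → 8, West → 7; minimax = 7.
3 ≠ 7, so there is no saddle point; optimal play is mixed.
Let the inspector play Gate-1 with probability p. Expected payoff against East: 8p + (-3)(1−p) = 11p − 3; against West: 3p + 7(1−p) = −4p + 7.
Setting these equal: 11p − 3 = −4p + 7 ⇒ 15p = 10 ⇒ p = 2/3, and the value is (11)·(2/3) − 3 = 13/3.
For the smuggler: with q = P(East), equating Gate-1's and Gate-2's payoffs gives 5q + 3 = −10q + 7 ⇒ q = 4/15.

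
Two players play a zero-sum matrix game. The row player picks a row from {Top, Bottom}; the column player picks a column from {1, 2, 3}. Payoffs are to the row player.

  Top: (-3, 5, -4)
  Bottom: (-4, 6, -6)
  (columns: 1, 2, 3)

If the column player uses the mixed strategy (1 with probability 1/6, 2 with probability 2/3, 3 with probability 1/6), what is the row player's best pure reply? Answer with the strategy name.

Expected payoff of Top: (1/6)·(-3) + (2/3)·5 + (1/6)·(-4) = 13/6.
Expected payoff of Bottom: (1/6)·(-4) + (2/3)·6 + (1/6)·(-6) = 7/3.
The largest is 7/3, so the row player's best response is Bottom.

Bottom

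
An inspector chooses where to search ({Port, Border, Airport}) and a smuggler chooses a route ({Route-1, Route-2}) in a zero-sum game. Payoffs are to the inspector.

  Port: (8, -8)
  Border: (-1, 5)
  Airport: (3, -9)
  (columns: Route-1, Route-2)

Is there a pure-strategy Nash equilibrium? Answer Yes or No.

Row minima: Port → -8, Border → -1, Airport → -9; maximin = -1.
Column maxima: Route-1 → 8, Route-2 → 5; minimax = 5.
-1 ≠ 5, so no pure-strategy equilibrium exists.

No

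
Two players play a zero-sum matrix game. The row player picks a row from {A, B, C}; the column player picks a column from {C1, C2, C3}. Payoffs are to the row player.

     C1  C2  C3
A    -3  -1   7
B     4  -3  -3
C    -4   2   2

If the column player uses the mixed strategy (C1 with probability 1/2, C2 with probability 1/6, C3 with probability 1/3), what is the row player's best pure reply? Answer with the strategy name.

A

Expected payoff of A: (1/2)·(-3) + (1/6)·(-1) + (1/3)·7 = 2/3.
Expected payoff of B: (1/2)·4 + (1/6)·(-3) + (1/3)·(-3) = 1/2.
Expected payoff of C: (1/2)·(-4) + (1/6)·2 + (1/3)·2 = -1.
The largest is 2/3, so the row player's best response is A.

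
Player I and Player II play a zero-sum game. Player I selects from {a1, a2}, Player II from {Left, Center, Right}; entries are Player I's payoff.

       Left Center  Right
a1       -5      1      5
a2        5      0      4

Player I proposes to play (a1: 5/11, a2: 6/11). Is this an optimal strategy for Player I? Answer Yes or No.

Against Left this mix gives (5/11)·(-5) + (6/11)·5 = 5/11.
Against Center this mix gives (5/11)·1 + (6/11)·0 = 5/11.
Against Right this mix gives (5/11)·5 + (6/11)·4 = 49/11.
All of Player II's active replies (Left, Center) yield 5/11, and no column does worse for Player I. The mix makes Player II indifferent and guarantees 5/11, so it is optimal.

Yes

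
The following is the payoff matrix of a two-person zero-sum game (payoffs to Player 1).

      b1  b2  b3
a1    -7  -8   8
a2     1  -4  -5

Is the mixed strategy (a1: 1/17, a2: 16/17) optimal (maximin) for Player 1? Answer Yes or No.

Against b1 this mix gives (1/17)·(-7) + (16/17)·1 = 9/17.
Against b2 this mix gives (1/17)·(-8) + (16/17)·(-4) = -72/17.
Against b3 this mix gives (1/17)·8 + (16/17)·(-5) = -72/17.
All of Player 2's active replies (b2, b3) yield -72/17, and no column does worse for Player 1. The mix makes Player 2 indifferent and guarantees -72/17, so it is optimal.

Yes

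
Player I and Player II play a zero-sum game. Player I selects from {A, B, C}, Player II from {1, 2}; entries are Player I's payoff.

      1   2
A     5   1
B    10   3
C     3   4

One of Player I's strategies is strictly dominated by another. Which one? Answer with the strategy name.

A

B gives a strictly higher payoff than A against every column: 10 > 5, 3 > 1.
So A is strictly dominated and Player I never plays it.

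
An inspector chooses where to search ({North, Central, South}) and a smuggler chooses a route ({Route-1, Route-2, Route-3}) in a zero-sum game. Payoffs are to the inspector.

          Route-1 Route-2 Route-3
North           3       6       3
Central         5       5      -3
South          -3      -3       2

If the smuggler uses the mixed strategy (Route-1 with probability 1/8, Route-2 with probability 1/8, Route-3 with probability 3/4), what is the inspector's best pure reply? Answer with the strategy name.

North

Expected payoff of North: (1/8)·3 + (1/8)·6 + (3/4)·3 = 27/8.
Expected payoff of Central: (1/8)·5 + (1/8)·5 + (3/4)·(-3) = -1.
Expected payoff of South: (1/8)·(-3) + (1/8)·(-3) + (3/4)·2 = 3/4.
The largest is 27/8, so the inspector's best response is North.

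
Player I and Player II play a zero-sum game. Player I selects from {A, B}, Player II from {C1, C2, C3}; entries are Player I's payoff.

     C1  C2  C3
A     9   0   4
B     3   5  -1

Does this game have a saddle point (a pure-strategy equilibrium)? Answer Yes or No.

No

Row minima: A → 0, B → -1; maximin = 0.
Column maxima: C1 → 9, C2 → 5, C3 → 4; minimax = 4.
0 ≠ 4, so no pure-strategy equilibrium exists.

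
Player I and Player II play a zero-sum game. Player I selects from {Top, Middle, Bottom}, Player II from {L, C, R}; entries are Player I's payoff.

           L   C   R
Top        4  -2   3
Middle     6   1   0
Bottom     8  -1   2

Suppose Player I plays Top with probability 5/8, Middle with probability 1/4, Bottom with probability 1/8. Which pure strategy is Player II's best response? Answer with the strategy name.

If Player II plays L, Player I's expected payoff is (5/8)·4 + (1/4)·6 + (1/8)·8 = 5.
If Player II plays C, Player I's expected payoff is (5/8)·(-2) + (1/4)·1 + (1/8)·(-1) = -9/8.
If Player II plays R, Player I's expected payoff is (5/8)·3 + (1/4)·0 + (1/8)·2 = 17/8.
Player II minimizes Player I's payoff; the smallest is -9/8, so the best response is C.

C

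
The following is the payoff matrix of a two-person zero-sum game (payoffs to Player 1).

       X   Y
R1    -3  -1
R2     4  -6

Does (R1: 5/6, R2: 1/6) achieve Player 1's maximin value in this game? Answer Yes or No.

Yes

Against X this mix gives (5/6)·(-3) + (1/6)·4 = -11/6.
Against Y this mix gives (5/6)·(-1) + (1/6)·(-6) = -11/6.
All of Player 2's active replies (X, Y) yield -11/6, and no column does worse for Player 1. The mix makes Player 2 indifferent and guarantees -11/6, so it is optimal.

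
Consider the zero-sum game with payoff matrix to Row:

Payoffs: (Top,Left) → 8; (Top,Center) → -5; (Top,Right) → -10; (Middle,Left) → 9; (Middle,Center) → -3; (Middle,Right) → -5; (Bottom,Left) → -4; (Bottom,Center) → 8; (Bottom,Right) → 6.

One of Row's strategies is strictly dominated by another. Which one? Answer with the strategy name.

Top

Middle gives a strictly higher payoff than Top against every column: 9 > 8, -3 > -5, -5 > -10.
So Top is strictly dominated and Row never plays it.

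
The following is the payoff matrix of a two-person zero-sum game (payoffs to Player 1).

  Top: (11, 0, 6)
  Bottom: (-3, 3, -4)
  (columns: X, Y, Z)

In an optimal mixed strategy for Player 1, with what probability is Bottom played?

6/13

Row minima: Top → 0, Bottom → -4; maximin = 0.
Column maxima: X → 11, Y → 3, Z → 6; minimax = 3.
0 ≠ 3, so there is no saddle point; optimal play is mixed.
X is strictly dominated by Z (it gives Player 1 strictly more in every row), so Player 2 never plays it.
On the remaining 2×2 (Top, Bottom vs Y, Z):
Let Player 1 play Top with probability p. Expected payoff against Y: 0p + 3(1−p) = −3p + 3; against Z: 6p + (-4)(1−p) = 10p − 4.
Setting these equal: −3p + 3 = 10p − 4 ⇒ −13p = -7 ⇒ p = 7/13, and the value is (-3)·(7/13) + 3 = 18/13.
For Player 2: with q = P(Y), equating Top's and Bottom's payoffs gives −6q + 6 = 7q − 4 ⇒ q = 10/13.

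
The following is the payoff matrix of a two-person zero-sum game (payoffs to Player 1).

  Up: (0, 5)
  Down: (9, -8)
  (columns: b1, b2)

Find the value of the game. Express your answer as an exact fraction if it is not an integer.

Row minima: Up → 0, Down → -8; maximin = 0.
Column maxima: b1 → 9, b2 → 5; minimax = 5.
0 ≠ 5, so there is no saddle point; optimal play is mixed.
Let Player 1 play Up with probability p. Expected payoff against b1: 0p + 9(1−p) = −9p + 9; against b2: 5p + (-8)(1−p) = 13p − 8.
Setting these equal: −9p + 9 = 13p − 8 ⇒ −22p = -17 ⇒ p = 17/22, and the value is (-9)·(17/22) + 9 = 45/22.
For Player 2: with q = P(b1), equating Up's and Down's payoffs gives −5q + 5 = 17q − 8 ⇒ q = 13/22.

45/22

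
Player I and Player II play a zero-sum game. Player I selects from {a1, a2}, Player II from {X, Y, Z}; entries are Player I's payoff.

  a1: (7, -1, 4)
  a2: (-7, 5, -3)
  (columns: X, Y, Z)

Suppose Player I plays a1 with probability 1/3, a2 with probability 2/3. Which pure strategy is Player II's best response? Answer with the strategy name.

X

If Player II plays X, Player I's expected payoff is (1/3)·7 + (2/3)·(-7) = -7/3.
If Player II plays Y, Player I's expected payoff is (1/3)·(-1) + (2/3)·5 = 3.
If Player II plays Z, Player I's expected payoff is (1/3)·4 + (2/3)·(-3) = -2/3.
Player II minimizes Player I's payoff; the smallest is -7/3, so the best response is X.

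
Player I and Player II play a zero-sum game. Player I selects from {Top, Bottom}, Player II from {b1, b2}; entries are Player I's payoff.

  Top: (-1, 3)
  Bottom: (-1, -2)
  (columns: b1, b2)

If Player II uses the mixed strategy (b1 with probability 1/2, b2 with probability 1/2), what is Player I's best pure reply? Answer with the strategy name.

Expected payoff of Top: (1/2)·(-1) + (1/2)·3 = 1.
Expected payoff of Bottom: (1/2)·(-1) + (1/2)·(-2) = -3/2.
The largest is 1, so Player I's best response is Top.

Top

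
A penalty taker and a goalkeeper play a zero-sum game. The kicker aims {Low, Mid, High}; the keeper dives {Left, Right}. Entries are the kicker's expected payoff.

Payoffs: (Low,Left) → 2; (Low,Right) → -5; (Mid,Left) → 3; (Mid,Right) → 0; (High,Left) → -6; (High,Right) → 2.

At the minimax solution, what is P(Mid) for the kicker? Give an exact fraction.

Row minima: Low → -5, Mid → 0, High → -6; maximin = 0.
Column maxima: Left → 3, Right → 2; minimax = 2.
0 ≠ 2, so there is no saddle point; optimal play is mixed.
Low is strictly dominated by Mid, so the kicker never plays it.
On the remaining 2×2 (Mid, High vs Left, Right):
Let the kicker play Mid with probability p. Expected payoff against Left: 3p + (-6)(1−p) = 9p − 6; against Right: 0p + 2(1−p) = −2p + 2.
Setting these equal: 9p − 6 = −2p + 2 ⇒ 11p = 8 ⇒ p = 8/11, and the value is (9)·(8/11) − 6 = 6/11.
For the keeper: with q = P(Left), equating Mid's and High's payoffs gives 3q = −8q + 2 ⇒ q = 2/11.

8/11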